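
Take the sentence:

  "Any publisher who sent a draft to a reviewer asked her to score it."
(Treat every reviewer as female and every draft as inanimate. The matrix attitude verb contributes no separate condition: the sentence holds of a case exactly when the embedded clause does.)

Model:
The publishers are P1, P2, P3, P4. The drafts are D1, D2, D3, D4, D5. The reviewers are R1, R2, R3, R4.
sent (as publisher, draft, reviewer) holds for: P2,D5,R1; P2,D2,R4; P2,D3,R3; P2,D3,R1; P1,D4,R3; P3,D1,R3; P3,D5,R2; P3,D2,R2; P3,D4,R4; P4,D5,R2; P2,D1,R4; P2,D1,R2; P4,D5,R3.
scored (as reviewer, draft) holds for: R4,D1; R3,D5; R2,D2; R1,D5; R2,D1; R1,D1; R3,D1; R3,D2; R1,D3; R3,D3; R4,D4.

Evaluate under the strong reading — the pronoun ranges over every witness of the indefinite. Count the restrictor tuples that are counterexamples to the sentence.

4

"her" takes "a reviewer" as antecedent and "it" takes "a draft"; both are donkey pronouns co-varying with the restrictor.
Strong reading: for every (p,d,r) with sent(p,d,r), scored(r,d).
Restrictor triples: (P1,D4,R3)→scored(R3,D4) ✗  (P2,D1,R2)→scored(R2,D1) ✓  (P2,D1,R4)→scored(R4,D1) ✓  (P2,D2,R4)→scored(R4,D2) ✗  (P2,D3,R1)→scored(R1,D3) ✓  (P2,D3,R3)→scored(R3,D3) ✓  (P2,D5,R1)→scored(R1,D5) ✓  (P3,D1,R3)→scored(R3,D1) ✓  (P3,D2,R2)→scored(R2,D2) ✓  (P3,D4,R4)→scored(R4,D4) ✓  (P3,D5,R2)→scored(R2,D5) ✗  (P4,D5,R2)→scored(R2,D5) ✗  (P4,D5,R3)→scored(R3,D5) ✓
Counterexamples (restrictor triples failing the scope): 4.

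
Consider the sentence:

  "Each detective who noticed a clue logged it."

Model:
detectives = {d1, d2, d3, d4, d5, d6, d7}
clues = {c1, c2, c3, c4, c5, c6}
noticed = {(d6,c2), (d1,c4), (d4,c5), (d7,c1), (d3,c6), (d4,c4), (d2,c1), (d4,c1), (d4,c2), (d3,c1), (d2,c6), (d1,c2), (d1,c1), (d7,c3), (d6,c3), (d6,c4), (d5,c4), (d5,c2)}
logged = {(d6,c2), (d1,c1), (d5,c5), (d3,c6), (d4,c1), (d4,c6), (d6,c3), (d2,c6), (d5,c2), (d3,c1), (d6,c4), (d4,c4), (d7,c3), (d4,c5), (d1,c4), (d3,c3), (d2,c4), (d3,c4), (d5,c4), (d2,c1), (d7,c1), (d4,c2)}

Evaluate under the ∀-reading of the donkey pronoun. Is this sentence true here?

False

"it" takes "a clue" as antecedent — a donkey pronoun bound across the clause boundary.
Strong reading: for every (d,c) with noticed(d,c), logged(d,c).
Restrictor pairs: (d1,c1) ✓  (d1,c2) ✗  (d1,c4) ✓  (d2,c1) ✓  (d2,c6) ✓  (d3,c1) ✓  (d3,c6) ✓  (d4,c1) ✓  (d4,c2) ✓  (d4,c4) ✓  (d4,c5) ✓  (d5,c2) ✓  (d5,c4) ✓  (d6,c2) ✓  (d6,c3) ✓  (d6,c4) ✓  (d7,c1) ✓  (d7,c3) ✓
Counterexample: (d1,c2) is in noticed but fails the scope.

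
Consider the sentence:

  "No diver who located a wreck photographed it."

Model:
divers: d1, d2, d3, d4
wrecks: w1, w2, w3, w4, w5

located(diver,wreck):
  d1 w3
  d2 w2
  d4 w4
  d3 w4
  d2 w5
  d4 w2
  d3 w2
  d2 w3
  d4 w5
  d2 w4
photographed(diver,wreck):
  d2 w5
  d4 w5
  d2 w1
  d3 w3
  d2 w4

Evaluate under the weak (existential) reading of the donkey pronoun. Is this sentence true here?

"it" takes "a wreck" as antecedent — a donkey pronoun bound across the clause boundary.
Truth condition: for no (d,w) with located(d,w) does photographed(d,w) hold.
Restrictor pairs — does the scope hold? (d1,w3):fails  (d2,w2):fails  (d2,w3):fails  (d2,w4):holds  (d2,w5):holds  (d3,w2):fails  (d3,w4):fails  (d4,w2):fails  (d4,w4):fails  (d4,w5):holds
Scope holds for 3 pair(s), so the sentence is false.

False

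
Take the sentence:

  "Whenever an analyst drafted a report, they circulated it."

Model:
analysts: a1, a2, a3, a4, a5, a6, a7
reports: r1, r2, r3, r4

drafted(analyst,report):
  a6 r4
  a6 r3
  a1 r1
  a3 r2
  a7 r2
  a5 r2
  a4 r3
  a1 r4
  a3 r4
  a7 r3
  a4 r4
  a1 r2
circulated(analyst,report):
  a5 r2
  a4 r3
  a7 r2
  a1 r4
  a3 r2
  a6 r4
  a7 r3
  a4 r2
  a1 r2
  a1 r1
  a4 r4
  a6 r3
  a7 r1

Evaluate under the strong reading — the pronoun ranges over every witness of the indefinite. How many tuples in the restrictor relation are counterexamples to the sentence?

"it" takes "a report" as antecedent — a donkey pronoun bound across the clause boundary.
Strong reading: for every (a,r) with drafted(a,r), circulated(a,r).
Restrictor pairs: (a1,r1) ✓  (a1,r2) ✓  (a1,r4) ✓  (a3,r2) ✓  (a3,r4) ✗  (a4,r3) ✓  (a4,r4) ✓  (a5,r2) ✓  (a6,r3) ✓  (a6,r4) ✓  (a7,r2) ✓  (a7,r3) ✓
Counterexamples (restrictor pairs failing the scope): 1.

1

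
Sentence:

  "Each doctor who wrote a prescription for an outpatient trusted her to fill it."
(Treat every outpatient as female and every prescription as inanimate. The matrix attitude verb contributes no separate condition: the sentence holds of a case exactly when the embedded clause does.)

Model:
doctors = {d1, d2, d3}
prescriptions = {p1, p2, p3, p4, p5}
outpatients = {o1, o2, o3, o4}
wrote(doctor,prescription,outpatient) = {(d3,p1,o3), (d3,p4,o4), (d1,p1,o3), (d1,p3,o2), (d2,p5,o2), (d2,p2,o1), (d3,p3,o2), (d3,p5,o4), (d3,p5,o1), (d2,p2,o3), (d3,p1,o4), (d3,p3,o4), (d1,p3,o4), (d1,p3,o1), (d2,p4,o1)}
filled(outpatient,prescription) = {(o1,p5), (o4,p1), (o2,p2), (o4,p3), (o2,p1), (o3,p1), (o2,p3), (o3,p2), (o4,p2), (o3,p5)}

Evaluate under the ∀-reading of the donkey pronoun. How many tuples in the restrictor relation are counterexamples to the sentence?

6

"her" takes "an outpatient" as antecedent and "it" takes "a prescription"; both are donkey pronouns co-varying with the restrictor.
Strong reading: for every (d,p,o) with wrote(d,p,o), filled(o,p).
Restrictor triples: (d1,p1,o3)→filled(o3,p1) ✓  (d1,p3,o1)→filled(o1,p3) ✗  (d1,p3,o2)→filled(o2,p3) ✓  (d1,p3,o4)→filled(o4,p3) ✓  (d2,p2,o1)→filled(o1,p2) ✗  (d2,p2,o3)→filled(o3,p2) ✓  (d2,p4,o1)→filled(o1,p4) ✗  (d2,p5,o2)→filled(o2,p5) ✗  (d3,p1,o3)→filled(o3,p1) ✓  (d3,p1,o4)→filled(o4,p1) ✓  (d3,p3,o2)→filled(o2,p3) ✓  (d3,p3,o4)→filled(o4,p3) ✓  (d3,p4,o4)→filled(o4,p4) ✗  (d3,p5,o1)→filled(o1,p5) ✓  (d3,p5,o4)→filled(o4,p5) ✗
Counterexamples (restrictor triples failing the scope): 6.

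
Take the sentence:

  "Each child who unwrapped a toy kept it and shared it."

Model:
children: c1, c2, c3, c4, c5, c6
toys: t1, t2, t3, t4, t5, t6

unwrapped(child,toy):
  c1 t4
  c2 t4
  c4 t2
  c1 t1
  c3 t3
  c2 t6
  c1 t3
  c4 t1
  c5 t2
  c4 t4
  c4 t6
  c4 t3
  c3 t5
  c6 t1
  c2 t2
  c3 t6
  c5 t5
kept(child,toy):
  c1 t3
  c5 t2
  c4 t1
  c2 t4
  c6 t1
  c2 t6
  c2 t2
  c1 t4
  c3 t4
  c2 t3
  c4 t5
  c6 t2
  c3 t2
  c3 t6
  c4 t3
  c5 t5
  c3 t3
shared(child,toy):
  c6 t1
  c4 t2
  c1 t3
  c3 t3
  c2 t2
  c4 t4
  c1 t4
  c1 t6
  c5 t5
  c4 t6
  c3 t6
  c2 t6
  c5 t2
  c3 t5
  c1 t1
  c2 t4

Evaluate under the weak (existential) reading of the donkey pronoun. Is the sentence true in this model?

"it" takes "a toy" as antecedent — a donkey pronoun bound across the clause boundary.
Weak reading: every child c with some unwrapped-toy has at least one unwrapped-toy t such that kept(c,t) ∧ shared(c,t).
Per child: c1:✓  c2:✓  c3:✓  c4:✗  c5:✓  c6:✓
c4 has no witness among its unwrapped-toys.

False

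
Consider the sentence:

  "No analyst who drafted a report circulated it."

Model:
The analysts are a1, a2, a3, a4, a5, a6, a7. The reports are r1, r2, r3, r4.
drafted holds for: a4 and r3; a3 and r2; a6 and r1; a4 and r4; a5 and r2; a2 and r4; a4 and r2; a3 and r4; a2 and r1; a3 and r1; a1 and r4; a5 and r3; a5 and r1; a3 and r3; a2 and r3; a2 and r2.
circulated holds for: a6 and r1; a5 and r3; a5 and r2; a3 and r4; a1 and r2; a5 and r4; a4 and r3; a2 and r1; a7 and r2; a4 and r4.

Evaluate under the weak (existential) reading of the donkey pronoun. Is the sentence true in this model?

False

"it" takes "a report" as antecedent — a donkey pronoun bound across the clause boundary.
Truth condition: for no (a,r) with drafted(a,r) does circulated(a,r) hold.
Restrictor pairs — does the scope hold? (a1,r4):fails  (a2,r1):holds  (a2,r2):fails  (a2,r3):fails  (a2,r4):fails  (a3,r1):fails  (a3,r2):fails  (a3,r3):fails  (a3,r4):holds  (a4,r2):fails  (a4,r3):holds  (a4,r4):holds  (a5,r1):fails  (a5,r2):holds  (a5,r3):holds  (a6,r1):holds
Scope holds for 7 pair(s), so the sentence is false.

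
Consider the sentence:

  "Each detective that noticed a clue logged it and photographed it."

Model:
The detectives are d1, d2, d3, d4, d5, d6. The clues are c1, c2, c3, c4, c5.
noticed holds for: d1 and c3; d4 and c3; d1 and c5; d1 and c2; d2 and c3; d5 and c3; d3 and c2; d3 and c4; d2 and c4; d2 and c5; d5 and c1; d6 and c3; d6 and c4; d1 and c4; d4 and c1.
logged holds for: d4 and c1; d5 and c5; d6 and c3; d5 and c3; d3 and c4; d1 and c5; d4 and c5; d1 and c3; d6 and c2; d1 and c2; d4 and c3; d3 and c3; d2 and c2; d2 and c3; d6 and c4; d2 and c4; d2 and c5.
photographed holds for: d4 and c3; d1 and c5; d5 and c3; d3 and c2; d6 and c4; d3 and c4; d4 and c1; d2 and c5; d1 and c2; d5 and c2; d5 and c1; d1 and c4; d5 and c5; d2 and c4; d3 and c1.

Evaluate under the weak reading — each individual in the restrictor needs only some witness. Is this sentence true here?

True

"it" takes "a clue" as antecedent — a donkey pronoun bound across the clause boundary.
Weak reading: every detective d with some noticed-clue has at least one noticed-clue c such that logged(d,c) ∧ photographed(d,c).
Per detective: d1:✓  d2:✓  d3:✓  d4:✓  d5:✓  d6:✓
Every detective in the restrictor has a witness.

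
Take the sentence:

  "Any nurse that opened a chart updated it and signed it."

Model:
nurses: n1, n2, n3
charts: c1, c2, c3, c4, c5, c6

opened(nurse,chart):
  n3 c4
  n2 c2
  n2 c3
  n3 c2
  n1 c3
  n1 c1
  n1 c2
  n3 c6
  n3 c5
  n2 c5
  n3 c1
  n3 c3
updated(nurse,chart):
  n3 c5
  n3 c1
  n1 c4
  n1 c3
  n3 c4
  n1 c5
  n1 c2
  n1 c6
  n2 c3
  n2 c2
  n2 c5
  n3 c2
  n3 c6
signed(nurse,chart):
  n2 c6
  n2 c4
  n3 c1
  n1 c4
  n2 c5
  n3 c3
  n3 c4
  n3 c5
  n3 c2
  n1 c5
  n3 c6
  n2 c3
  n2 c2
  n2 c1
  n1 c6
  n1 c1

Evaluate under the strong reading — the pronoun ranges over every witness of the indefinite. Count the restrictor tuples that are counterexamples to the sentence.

4

"it" takes "a chart" as antecedent — a donkey pronoun bound across the clause boundary.
Strong reading: for every (n,c) with opened(n,c), updated(n,c) ∧ signed(n,c).
Restrictor pairs: (n1,c1) ✗  (n1,c2) ✗  (n1,c3) ✗  (n2,c2) ✓  (n2,c3) ✓  (n2,c5) ✓  (n3,c1) ✓  (n3,c2) ✓  (n3,c3) ✗  (n3,c4) ✓  (n3,c5) ✓  (n3,c6) ✓
Counterexamples (restrictor pairs failing the scope): 4.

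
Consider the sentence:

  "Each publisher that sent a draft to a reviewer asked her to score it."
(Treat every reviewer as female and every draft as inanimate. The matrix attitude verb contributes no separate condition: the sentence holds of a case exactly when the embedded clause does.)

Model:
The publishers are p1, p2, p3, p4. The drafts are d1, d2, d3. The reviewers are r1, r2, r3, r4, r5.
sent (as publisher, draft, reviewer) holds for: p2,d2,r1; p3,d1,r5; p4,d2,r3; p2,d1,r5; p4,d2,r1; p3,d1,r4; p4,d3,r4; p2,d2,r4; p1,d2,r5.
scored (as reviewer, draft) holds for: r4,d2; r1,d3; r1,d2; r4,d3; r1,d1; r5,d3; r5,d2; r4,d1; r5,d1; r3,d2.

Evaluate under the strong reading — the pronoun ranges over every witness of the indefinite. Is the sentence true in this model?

True

"her" takes "a reviewer" as antecedent and "it" takes "a draft"; both are donkey pronouns co-varying with the restrictor.
Strong reading: for every (p,d,r) with sent(p,d,r), scored(r,d).
Restrictor triples: (p1,d2,r5)→scored(r5,d2) ✓  (p2,d1,r5)→scored(r5,d1) ✓  (p2,d2,r1)→scored(r1,d2) ✓  (p2,d2,r4)→scored(r4,d2) ✓  (p3,d1,r4)→scored(r4,d1) ✓  (p3,d1,r5)→scored(r5,d1) ✓  (p4,d2,r1)→scored(r1,d2) ✓  (p4,d2,r3)→scored(r3,d2) ✓  (p4,d3,r4)→scored(r4,d3) ✓
Every restrictor triple satisfies the scope.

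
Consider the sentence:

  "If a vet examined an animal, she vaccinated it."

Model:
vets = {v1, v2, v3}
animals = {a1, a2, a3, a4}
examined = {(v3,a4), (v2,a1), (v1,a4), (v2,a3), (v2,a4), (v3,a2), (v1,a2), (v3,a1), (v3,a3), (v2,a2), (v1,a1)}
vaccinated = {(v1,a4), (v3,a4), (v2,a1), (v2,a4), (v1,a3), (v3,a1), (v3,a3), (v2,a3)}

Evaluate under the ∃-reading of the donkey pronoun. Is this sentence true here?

True

"it" takes "an animal" as antecedent — a donkey pronoun bound across the clause boundary.
Weak reading: every vet v with some examined-animal has at least one examined-animal a such that vaccinated(v,a).
Per vet: v1:✓  v2:✓  v3:✓
Every vet in the restrictor has a witness.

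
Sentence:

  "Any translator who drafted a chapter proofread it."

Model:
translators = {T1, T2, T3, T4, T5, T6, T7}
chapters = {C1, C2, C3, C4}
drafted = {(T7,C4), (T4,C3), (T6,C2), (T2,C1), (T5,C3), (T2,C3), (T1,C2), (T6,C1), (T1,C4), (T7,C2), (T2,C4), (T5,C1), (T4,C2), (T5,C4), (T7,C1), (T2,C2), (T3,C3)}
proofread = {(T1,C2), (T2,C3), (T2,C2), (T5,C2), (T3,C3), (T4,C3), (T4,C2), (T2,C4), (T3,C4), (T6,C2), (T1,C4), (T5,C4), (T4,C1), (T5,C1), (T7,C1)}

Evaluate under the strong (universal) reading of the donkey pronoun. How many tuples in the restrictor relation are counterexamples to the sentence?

5

"it" takes "a chapter" as antecedent — a donkey pronoun bound across the clause boundary.
Strong reading: for every (t,c) with drafted(t,c), proofread(t,c).
Restrictor pairs: (T1,C2) ✓  (T1,C4) ✓  (T2,C1) ✗  (T2,C2) ✓  (T2,C3) ✓  (T2,C4) ✓  (T3,C3) ✓  (T4,C2) ✓  (T4,C3) ✓  (T5,C1) ✓  (T5,C3) ✗  (T5,C4) ✓  (T6,C1) ✗  (T6,C2) ✓  (T7,C1) ✓  (T7,C2) ✗  (T7,C4) ✗
Counterexamples (restrictor pairs failing the scope): 5.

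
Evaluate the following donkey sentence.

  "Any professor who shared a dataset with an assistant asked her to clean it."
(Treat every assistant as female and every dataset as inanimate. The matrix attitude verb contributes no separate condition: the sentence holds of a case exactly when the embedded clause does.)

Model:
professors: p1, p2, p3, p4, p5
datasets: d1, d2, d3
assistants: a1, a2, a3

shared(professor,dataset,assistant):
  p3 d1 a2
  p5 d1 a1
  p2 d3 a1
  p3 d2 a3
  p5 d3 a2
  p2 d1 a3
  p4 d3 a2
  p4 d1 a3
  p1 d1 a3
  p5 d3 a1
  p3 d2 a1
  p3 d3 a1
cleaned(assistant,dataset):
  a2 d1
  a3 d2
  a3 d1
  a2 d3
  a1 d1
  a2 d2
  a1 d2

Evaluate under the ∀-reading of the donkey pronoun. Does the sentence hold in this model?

"her" takes "an assistant" as antecedent and "it" takes "a dataset"; both are donkey pronouns co-varying with the restrictor.
Strong reading: for every (p,d,a) with shared(p,d,a), cleaned(a,d).
Restrictor triples: (p1,d1,a3)→cleaned(a3,d1) ✓  (p2,d1,a3)→cleaned(a3,d1) ✓  (p2,d3,a1)→cleaned(a1,d3) ✗  (p3,d1,a2)→cleaned(a2,d1) ✓  (p3,d2,a1)→cleaned(a1,d2) ✓  (p3,d2,a3)→cleaned(a3,d2) ✓  (p3,d3,a1)→cleaned(a1,d3) ✗  (p4,d1,a3)→cleaned(a3,d1) ✓  (p4,d3,a2)→cleaned(a2,d3) ✓  (p5,d1,a1)→cleaned(a1,d1) ✓  (p5,d3,a1)→cleaned(a1,d3) ✗  (p5,d3,a2)→cleaned(a2,d3) ✓
Counterexample: (p2,d3,a1) — cleaned(a1,d3) does not hold.

False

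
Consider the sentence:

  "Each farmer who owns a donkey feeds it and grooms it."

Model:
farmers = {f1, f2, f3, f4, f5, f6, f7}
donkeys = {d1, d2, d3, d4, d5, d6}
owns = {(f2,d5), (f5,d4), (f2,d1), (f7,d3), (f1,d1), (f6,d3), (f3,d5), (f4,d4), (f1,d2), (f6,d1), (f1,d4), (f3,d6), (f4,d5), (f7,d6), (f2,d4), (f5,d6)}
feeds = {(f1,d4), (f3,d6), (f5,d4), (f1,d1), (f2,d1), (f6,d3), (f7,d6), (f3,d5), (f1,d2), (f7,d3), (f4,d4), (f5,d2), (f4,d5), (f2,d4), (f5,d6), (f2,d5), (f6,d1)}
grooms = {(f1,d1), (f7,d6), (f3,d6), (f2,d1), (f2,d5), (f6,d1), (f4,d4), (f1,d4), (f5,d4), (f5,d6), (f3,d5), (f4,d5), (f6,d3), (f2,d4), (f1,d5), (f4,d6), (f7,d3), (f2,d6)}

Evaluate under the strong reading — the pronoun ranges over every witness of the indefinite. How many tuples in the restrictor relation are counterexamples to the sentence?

1

"it" takes "a donkey" as antecedent — a donkey pronoun bound across the clause boundary.
Strong reading: for every (f,d) with owns(f,d), feeds(f,d) ∧ grooms(f,d).
Restrictor pairs: (f1,d1) ✓  (f1,d2) ✗  (f1,d4) ✓  (f2,d1) ✓  (f2,d4) ✓  (f2,d5) ✓  (f3,d5) ✓  (f3,d6) ✓  (f4,d4) ✓  (f4,d5) ✓  (f5,d4) ✓  (f5,d6) ✓  (f6,d1) ✓  (f6,d3) ✓  (f7,d3) ✓  (f7,d6) ✓
Counterexamples (restrictor pairs failing the scope): 1.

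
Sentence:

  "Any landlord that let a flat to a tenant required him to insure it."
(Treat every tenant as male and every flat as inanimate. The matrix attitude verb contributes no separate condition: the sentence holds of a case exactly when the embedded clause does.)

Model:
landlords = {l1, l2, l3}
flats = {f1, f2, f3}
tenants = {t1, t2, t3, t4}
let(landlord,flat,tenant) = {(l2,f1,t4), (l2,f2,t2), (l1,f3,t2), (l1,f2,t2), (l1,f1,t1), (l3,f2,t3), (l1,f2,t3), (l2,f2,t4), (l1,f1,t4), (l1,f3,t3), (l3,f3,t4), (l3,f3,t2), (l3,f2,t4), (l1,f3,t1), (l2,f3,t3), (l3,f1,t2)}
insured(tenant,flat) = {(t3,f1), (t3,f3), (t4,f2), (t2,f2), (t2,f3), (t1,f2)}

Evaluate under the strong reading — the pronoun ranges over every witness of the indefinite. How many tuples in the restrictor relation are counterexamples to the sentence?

8

"him" takes "a tenant" as antecedent and "it" takes "a flat"; both are donkey pronouns co-varying with the restrictor.
Strong reading: for every (l,f,t) with let(l,f,t), insured(t,f).
Restrictor triples: (l1,f1,t1)→insured(t1,f1) ✗  (l1,f1,t4)→insured(t4,f1) ✗  (l1,f2,t2)→insured(t2,f2) ✓  (l1,f2,t3)→insured(t3,f2) ✗  (l1,f3,t1)→insured(t1,f3) ✗  (l1,f3,t2)→insured(t2,f3) ✓  (l1,f3,t3)→insured(t3,f3) ✓  (l2,f1,t4)→insured(t4,f1) ✗  (l2,f2,t2)→insured(t2,f2) ✓  (l2,f2,t4)→insured(t4,f2) ✓  (l2,f3,t3)→insured(t3,f3) ✓  (l3,f1,t2)→insured(t2,f1) ✗  (l3,f2,t3)→insured(t3,f2) ✗  (l3,f2,t4)→insured(t4,f2) ✓  (l3,f3,t2)→insured(t2,f3) ✓  (l3,f3,t4)→insured(t4,f3) ✗
Counterexamples (restrictor triples failing the scope): 8.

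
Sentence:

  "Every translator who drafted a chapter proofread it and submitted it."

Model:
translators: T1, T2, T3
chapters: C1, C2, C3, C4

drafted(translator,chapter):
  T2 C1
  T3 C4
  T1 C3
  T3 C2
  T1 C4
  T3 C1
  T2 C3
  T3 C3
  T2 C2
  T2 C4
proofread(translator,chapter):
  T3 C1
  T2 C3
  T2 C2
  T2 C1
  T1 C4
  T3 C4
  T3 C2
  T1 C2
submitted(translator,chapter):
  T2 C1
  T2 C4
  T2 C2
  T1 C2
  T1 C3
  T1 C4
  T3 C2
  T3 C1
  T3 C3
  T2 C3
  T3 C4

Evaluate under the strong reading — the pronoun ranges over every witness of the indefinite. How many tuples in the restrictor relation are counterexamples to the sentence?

"it" takes "a chapter" as antecedent — a donkey pronoun bound across the clause boundary.
Strong reading: for every (t,c) with drafted(t,c), proofread(t,c) ∧ submitted(t,c).
Restrictor pairs: (T1,C3) ✗  (T1,C4) ✓  (T2,C1) ✓  (T2,C2) ✓  (T2,C3) ✓  (T2,C4) ✗  (T3,C1) ✓  (T3,C2) ✓  (T3,C3) ✗  (T3,C4) ✓
Counterexamples (restrictor pairs failing the scope): 3.

3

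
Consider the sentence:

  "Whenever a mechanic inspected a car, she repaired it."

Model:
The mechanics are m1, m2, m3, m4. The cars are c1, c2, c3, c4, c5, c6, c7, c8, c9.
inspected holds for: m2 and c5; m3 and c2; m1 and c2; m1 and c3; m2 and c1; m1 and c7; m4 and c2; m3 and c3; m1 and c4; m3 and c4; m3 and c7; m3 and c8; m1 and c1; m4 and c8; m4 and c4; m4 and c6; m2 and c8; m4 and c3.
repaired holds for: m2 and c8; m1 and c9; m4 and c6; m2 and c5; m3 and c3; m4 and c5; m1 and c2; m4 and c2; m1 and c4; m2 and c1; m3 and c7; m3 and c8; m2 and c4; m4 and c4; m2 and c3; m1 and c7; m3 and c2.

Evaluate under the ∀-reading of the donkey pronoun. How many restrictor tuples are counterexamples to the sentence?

"it" takes "a car" as antecedent — a donkey pronoun bound across the clause boundary.
Strong reading: for every (m,c) with inspected(m,c), repaired(m,c).
Restrictor pairs: (m1,c1) ✗  (m1,c2) ✓  (m1,c3) ✗  (m1,c4) ✓  (m1,c7) ✓  (m2,c1) ✓  (m2,c5) ✓  (m2,c8) ✓  (m3,c2) ✓  (m3,c3) ✓  (m3,c4) ✗  (m3,c7) ✓  (m3,c8) ✓  (m4,c2) ✓  (m4,c3) ✗  (m4,c4) ✓  (m4,c6) ✓  (m4,c8) ✗
Counterexamples (restrictor pairs failing the scope): 5.

5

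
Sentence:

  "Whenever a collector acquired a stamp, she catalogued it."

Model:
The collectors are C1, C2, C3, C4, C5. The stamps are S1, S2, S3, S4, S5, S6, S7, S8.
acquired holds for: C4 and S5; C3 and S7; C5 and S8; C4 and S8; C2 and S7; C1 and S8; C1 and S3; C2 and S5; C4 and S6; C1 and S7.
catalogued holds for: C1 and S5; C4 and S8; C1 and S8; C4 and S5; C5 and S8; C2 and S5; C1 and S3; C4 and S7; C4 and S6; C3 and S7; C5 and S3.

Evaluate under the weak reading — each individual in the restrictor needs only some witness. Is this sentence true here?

"it" takes "a stamp" as antecedent — a donkey pronoun bound across the clause boundary.
Weak reading: every collector c with some acquired-stamp has at least one acquired-stamp s such that catalogued(c,s).
Per collector: C1:✓  C2:✓  C3:✓  C4:✓  C5:✓
Every collector in the restrictor has a witness.

True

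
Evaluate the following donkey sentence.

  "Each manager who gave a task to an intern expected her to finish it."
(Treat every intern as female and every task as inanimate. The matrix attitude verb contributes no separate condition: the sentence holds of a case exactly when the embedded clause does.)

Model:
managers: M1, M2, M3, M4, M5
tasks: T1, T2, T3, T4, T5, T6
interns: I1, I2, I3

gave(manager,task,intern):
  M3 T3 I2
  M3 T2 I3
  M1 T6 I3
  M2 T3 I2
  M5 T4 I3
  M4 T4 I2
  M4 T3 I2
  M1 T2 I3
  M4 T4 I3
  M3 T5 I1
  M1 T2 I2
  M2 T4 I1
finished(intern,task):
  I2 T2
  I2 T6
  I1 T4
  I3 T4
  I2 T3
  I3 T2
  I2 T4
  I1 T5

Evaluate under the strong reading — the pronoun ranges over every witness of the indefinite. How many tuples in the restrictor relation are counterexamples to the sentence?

1

"her" takes "an intern" as antecedent and "it" takes "a task"; both are donkey pronouns co-varying with the restrictor.
Strong reading: for every (m,t,i) with gave(m,t,i), finished(i,t).
Restrictor triples: (M1,T2,I2)→finished(I2,T2) ✓  (M1,T2,I3)→finished(I3,T2) ✓  (M1,T6,I3)→finished(I3,T6) ✗  (M2,T3,I2)→finished(I2,T3) ✓  (M2,T4,I1)→finished(I1,T4) ✓  (M3,T2,I3)→finished(I3,T2) ✓  (M3,T3,I2)→finished(I2,T3) ✓  (M3,T5,I1)→finished(I1,T5) ✓  (M4,T3,I2)→finished(I2,T3) ✓  (M4,T4,I2)→finished(I2,T4) ✓  (M4,T4,I3)→finished(I3,T4) ✓  (M5,T4,I3)→finished(I3,T4) ✓
Counterexamples (restrictor triples failing the scope): 1.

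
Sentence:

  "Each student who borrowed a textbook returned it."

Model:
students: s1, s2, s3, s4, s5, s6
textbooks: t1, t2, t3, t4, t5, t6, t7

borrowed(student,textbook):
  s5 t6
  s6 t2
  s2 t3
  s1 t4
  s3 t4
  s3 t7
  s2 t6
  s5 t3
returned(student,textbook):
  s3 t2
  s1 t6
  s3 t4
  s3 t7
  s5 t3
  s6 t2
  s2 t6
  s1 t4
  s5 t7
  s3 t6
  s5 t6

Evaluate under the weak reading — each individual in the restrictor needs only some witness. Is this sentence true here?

"it" takes "a textbook" as antecedent — a donkey pronoun bound across the clause boundary.
Weak reading: every student s with some borrowed-textbook has at least one borrowed-textbook t such that returned(s,t).
Per student: s1:✓  s2:✓  s3:✓  s5:✓  s6:✓
Every student in the restrictor has a witness.

True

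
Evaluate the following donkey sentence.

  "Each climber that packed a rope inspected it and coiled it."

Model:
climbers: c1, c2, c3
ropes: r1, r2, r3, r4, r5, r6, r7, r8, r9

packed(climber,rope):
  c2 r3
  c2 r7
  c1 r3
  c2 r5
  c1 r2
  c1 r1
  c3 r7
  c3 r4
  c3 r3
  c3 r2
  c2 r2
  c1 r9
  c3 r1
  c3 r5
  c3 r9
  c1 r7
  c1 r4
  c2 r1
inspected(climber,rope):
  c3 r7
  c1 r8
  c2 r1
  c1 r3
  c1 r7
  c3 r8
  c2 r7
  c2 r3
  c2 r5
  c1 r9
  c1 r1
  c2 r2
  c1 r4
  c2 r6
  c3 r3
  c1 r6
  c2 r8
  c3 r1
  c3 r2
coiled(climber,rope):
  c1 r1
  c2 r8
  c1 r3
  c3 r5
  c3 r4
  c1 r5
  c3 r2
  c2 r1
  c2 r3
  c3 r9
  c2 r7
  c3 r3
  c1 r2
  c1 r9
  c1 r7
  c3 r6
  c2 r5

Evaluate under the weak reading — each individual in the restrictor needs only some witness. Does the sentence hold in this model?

True

"it" takes "a rope" as antecedent — a donkey pronoun bound across the clause boundary.
Weak reading: every climber c with some packed-rope has at least one packed-rope r such that inspected(c,r) ∧ coiled(c,r).
Per climber: c1:✓  c2:✓  c3:✓
Every climber in the restrictor has a witness.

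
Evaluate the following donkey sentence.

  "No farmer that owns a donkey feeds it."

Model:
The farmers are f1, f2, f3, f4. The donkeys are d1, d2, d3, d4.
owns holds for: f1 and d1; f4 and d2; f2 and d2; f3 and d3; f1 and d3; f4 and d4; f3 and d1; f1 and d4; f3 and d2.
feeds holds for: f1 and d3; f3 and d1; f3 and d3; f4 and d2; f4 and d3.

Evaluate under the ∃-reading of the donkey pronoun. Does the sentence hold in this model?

False

"it" takes "a donkey" as antecedent — a donkey pronoun bound across the clause boundary.
Truth condition: for no (f,d) with owns(f,d) does feeds(f,d) hold.
Restrictor pairs — does the scope hold? (f1,d1):fails  (f1,d3):holds  (f1,d4):fails  (f2,d2):fails  (f3,d1):holds  (f3,d2):fails  (f3,d3):holds  (f4,d2):holds  (f4,d4):fails
Scope holds for 4 pair(s), so the sentence is false.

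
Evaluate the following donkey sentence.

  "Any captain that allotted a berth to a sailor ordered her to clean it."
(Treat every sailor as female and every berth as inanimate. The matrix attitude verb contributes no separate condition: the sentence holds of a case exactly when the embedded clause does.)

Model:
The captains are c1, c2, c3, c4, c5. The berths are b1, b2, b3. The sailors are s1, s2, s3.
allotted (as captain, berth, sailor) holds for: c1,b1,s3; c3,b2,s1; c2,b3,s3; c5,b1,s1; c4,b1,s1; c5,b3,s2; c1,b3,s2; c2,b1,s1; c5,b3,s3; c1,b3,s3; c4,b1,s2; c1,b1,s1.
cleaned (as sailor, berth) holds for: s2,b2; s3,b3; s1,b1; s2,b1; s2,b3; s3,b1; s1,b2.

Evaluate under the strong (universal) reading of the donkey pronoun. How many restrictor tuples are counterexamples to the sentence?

"her" takes "a sailor" as antecedent and "it" takes "a berth"; both are donkey pronouns co-varying with the restrictor.
Strong reading: for every (c,b,s) with allotted(c,b,s), cleaned(s,b).
Restrictor triples: (c1,b1,s1)→cleaned(s1,b1) ✓  (c1,b1,s3)→cleaned(s3,b1) ✓  (c1,b3,s2)→cleaned(s2,b3) ✓  (c1,b3,s3)→cleaned(s3,b3) ✓  (c2,b1,s1)→cleaned(s1,b1) ✓  (c2,b3,s3)→cleaned(s3,b3) ✓  (c3,b2,s1)→cleaned(s1,b2) ✓  (c4,b1,s1)→cleaned(s1,b1) ✓  (c4,b1,s2)→cleaned(s2,b1) ✓  (c5,b1,s1)→cleaned(s1,b1) ✓  (c5,b3,s2)→cleaned(s2,b3) ✓  (c5,b3,s3)→cleaned(s3,b3) ✓
Counterexamples (restrictor triples failing the scope): 0.

0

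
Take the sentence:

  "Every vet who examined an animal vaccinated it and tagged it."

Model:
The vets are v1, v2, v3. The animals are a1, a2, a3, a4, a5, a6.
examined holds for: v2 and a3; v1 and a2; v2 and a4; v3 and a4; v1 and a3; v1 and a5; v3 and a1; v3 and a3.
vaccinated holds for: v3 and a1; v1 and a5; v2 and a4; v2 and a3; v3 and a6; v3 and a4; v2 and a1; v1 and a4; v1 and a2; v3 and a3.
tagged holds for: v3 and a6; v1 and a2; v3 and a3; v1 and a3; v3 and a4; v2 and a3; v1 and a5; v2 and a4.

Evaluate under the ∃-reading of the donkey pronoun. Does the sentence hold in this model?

True

"it" takes "an animal" as antecedent — a donkey pronoun bound across the clause boundary.
Weak reading: every vet v with some examined-animal has at least one examined-animal a such that vaccinated(v,a) ∧ tagged(v,a).
Per vet: v1:✓  v2:✓  v3:✓
Every vet in the restrictor has a witness.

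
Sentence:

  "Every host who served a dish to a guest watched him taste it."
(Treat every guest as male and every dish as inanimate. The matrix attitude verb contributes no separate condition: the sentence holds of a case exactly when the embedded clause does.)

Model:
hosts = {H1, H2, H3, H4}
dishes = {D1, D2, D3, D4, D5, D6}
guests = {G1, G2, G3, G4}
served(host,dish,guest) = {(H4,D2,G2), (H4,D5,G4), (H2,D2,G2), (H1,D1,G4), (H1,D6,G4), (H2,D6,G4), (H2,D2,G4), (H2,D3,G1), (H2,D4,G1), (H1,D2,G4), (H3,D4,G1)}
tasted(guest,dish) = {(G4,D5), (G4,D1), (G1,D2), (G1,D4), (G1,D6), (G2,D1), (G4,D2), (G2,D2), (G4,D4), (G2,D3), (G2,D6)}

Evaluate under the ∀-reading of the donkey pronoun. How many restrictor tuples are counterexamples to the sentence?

3

"him" takes "a guest" as antecedent and "it" takes "a dish"; both are donkey pronouns co-varying with the restrictor.
Strong reading: for every (h,d,g) with served(h,d,g), tasted(g,d).
Restrictor triples: (H1,D1,G4)→tasted(G4,D1) ✓  (H1,D2,G4)→tasted(G4,D2) ✓  (H1,D6,G4)→tasted(G4,D6) ✗  (H2,D2,G2)→tasted(G2,D2) ✓  (H2,D2,G4)→tasted(G4,D2) ✓  (H2,D3,G1)→tasted(G1,D3) ✗  (H2,D4,G1)→tasted(G1,D4) ✓  (H2,D6,G4)→tasted(G4,D6) ✗  (H3,D4,G1)→tasted(G1,D4) ✓  (H4,D2,G2)→tasted(G2,D2) ✓  (H4,D5,G4)→tasted(G4,D5) ✓
Counterexamples (restrictor triples failing the scope): 3.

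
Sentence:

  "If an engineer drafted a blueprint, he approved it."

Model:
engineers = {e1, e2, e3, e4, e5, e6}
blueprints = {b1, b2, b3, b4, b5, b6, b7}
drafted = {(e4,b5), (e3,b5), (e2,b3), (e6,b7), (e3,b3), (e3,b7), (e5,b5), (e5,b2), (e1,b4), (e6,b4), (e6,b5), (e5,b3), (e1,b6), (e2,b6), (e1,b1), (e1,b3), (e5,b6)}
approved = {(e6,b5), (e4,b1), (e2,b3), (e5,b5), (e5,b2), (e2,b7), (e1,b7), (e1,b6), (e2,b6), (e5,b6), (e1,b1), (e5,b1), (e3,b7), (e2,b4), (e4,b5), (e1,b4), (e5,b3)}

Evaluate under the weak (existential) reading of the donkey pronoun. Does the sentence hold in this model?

True

"it" takes "a blueprint" as antecedent — a donkey pronoun bound across the clause boundary.
Weak reading: every engineer e with some drafted-blueprint has at least one drafted-blueprint b such that approved(e,b).
Per engineer: e1:✓  e2:✓  e3:✓  e4:✓  e5:✓  e6:✓
Every engineer in the restrictor has a witness.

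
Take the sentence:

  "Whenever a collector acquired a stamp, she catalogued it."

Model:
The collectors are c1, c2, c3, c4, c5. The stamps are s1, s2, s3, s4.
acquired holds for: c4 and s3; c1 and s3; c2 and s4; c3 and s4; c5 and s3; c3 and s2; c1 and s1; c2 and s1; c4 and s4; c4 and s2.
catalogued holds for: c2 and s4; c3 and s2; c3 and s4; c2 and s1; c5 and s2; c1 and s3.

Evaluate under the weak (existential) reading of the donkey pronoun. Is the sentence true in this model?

False

"it" takes "a stamp" as antecedent — a donkey pronoun bound across the clause boundary.
Weak reading: every collector c with some acquired-stamp has at least one acquired-stamp s such that catalogued(c,s).
Per collector: c1:✓  c2:✓  c3:✓  c4:✗  c5:✗
c4 has no witness among its acquired-stamps.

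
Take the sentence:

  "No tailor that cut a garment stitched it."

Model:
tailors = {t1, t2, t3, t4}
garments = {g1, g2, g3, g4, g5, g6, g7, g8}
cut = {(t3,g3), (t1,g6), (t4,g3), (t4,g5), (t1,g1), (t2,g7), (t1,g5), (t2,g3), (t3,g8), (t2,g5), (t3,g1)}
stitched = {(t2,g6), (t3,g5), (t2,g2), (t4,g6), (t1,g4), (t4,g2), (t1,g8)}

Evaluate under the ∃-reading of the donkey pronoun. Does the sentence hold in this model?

"it" takes "a garment" as antecedent — a donkey pronoun bound across the clause boundary.
Truth condition: for no (t,g) with cut(t,g) does stitched(t,g) hold.
Restrictor pairs — does the scope hold? (t1,g1):fails  (t1,g5):fails  (t1,g6):fails  (t2,g3):fails  (t2,g5):fails  (t2,g7):fails  (t3,g1):fails  (t3,g3):fails  (t3,g8):fails  (t4,g3):fails  (t4,g5):fails
Scope holds for no restrictor pair, so the sentence is true.

True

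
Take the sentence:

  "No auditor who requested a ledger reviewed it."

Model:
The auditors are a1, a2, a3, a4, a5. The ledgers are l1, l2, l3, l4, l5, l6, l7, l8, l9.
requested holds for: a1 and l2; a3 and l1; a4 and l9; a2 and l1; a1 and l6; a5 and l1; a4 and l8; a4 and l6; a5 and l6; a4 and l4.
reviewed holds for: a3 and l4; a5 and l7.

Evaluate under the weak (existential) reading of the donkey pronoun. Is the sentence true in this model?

True

"it" takes "a ledger" as antecedent — a donkey pronoun bound across the clause boundary.
Truth condition: for no (a,l) with requested(a,l) does reviewed(a,l) hold.
Restrictor pairs — does the scope hold? (a1,l2):fails  (a1,l6):fails  (a2,l1):fails  (a3,l1):fails  (a4,l4):fails  (a4,l6):fails  (a4,l8):fails  (a4,l9):fails  (a5,l1):fails  (a5,l6):fails
Scope holds for no restrictor pair, so the sentence is true.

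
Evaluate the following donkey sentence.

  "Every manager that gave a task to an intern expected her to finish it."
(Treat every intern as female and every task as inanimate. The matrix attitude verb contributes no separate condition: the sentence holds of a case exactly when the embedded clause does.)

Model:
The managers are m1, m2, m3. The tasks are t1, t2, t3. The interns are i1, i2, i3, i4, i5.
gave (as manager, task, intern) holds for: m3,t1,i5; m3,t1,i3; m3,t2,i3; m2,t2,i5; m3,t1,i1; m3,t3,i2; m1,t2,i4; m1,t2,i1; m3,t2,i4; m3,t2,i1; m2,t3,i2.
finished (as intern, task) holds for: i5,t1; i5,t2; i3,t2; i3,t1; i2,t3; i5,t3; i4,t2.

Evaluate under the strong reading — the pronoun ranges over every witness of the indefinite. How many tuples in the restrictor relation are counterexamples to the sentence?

"her" takes "an intern" as antecedent and "it" takes "a task"; both are donkey pronouns co-varying with the restrictor.
Strong reading: for every (m,t,i) with gave(m,t,i), finished(i,t).
Restrictor triples: (m1,t2,i1)→finished(i1,t2) ✗  (m1,t2,i4)→finished(i4,t2) ✓  (m2,t2,i5)→finished(i5,t2) ✓  (m2,t3,i2)→finished(i2,t3) ✓  (m3,t1,i1)→finished(i1,t1) ✗  (m3,t1,i3)→finished(i3,t1) ✓  (m3,t1,i5)→finished(i5,t1) ✓  (m3,t2,i1)→finished(i1,t2) ✗  (m3,t2,i3)→finished(i3,t2) ✓  (m3,t2,i4)→finished(i4,t2) ✓  (m3,t3,i2)→finished(i2,t3) ✓
Counterexamples (restrictor triples failing the scope): 3.

3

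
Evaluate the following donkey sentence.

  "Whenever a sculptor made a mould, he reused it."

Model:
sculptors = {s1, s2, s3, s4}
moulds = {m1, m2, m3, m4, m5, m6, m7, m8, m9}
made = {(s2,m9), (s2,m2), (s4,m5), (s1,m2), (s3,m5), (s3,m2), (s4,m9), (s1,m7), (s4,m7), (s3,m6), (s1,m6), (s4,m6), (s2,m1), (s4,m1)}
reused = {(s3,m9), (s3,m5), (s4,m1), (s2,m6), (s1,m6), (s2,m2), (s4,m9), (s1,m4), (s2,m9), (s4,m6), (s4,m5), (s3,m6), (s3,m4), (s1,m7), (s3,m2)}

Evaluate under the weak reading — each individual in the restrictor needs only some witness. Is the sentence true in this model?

"it" takes "a mould" as antecedent — a donkey pronoun bound across the clause boundary.
Weak reading: every sculptor s with some made-mould has at least one made-mould m such that reused(s,m).
Per sculptor: s1:✓  s2:✓  s3:✓  s4:✓
Every sculptor in the restrictor has a witness.

True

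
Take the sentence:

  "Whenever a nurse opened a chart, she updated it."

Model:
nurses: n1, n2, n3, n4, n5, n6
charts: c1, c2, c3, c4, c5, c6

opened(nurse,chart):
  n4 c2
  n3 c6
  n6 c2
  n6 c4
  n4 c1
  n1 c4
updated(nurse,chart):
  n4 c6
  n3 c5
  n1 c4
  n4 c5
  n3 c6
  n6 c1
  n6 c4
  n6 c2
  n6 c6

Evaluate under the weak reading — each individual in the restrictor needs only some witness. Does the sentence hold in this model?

False

"it" takes "a chart" as antecedent — a donkey pronoun bound across the clause boundary.
Weak reading: every nurse n with some opened-chart has at least one opened-chart c such that updated(n,c).
Per nurse: n1:✓  n3:✓  n4:✗  n6:✓
n4 has no witness among its opened-charts.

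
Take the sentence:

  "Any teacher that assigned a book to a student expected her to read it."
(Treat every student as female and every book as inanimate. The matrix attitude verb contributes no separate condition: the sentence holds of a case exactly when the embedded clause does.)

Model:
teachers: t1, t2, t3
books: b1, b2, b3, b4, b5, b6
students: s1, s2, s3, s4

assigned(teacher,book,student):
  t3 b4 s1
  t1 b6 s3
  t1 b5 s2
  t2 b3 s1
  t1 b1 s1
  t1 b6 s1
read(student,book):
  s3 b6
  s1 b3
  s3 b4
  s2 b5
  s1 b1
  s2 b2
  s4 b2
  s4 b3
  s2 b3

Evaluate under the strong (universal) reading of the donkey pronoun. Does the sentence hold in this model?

"her" takes "a student" as antecedent and "it" takes "a book"; both are donkey pronouns co-varying with the restrictor.
Strong reading: for every (t,b,s) with assigned(t,b,s), read(s,b).
Restrictor triples: (t1,b1,s1)→read(s1,b1) ✓  (t1,b5,s2)→read(s2,b5) ✓  (t1,b6,s1)→read(s1,b6) ✗  (t1,b6,s3)→read(s3,b6) ✓  (t2,b3,s1)→read(s1,b3) ✓  (t3,b4,s1)→read(s1,b4) ✗
Counterexample: (t1,b6,s1) — read(s1,b6) does not hold.

False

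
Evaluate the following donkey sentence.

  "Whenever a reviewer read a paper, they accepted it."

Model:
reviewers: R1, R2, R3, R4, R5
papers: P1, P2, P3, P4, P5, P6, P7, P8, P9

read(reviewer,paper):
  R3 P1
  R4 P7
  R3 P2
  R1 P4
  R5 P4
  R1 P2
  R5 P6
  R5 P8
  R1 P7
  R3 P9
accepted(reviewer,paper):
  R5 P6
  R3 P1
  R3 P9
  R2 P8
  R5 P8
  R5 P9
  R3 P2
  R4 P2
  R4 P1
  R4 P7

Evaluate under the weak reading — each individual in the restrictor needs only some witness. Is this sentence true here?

"it" takes "a paper" as antecedent — a donkey pronoun bound across the clause boundary.
Weak reading: every reviewer r with some read-paper has at least one read-paper p such that accepted(r,p).
Per reviewer: R1:✗  R3:✓  R4:✓  R5:✓
R1 has no witness among its read-papers.

False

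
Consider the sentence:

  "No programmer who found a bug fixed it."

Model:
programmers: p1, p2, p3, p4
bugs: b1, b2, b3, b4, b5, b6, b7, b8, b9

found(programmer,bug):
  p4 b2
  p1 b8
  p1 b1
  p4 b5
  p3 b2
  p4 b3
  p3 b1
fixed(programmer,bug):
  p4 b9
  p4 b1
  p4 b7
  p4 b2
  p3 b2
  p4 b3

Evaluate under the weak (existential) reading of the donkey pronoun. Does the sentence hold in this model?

False

"it" takes "a bug" as antecedent — a donkey pronoun bound across the clause boundary.
Truth condition: for no (p,b) with found(p,b) does fixed(p,b) hold.
Restrictor pairs — does the scope hold? (p1,b1):fails  (p1,b8):fails  (p3,b1):fails  (p3,b2):holds  (p4,b2):holds  (p4,b3):holds  (p4,b5):fails
Scope holds for 3 pair(s), so the sentence is false.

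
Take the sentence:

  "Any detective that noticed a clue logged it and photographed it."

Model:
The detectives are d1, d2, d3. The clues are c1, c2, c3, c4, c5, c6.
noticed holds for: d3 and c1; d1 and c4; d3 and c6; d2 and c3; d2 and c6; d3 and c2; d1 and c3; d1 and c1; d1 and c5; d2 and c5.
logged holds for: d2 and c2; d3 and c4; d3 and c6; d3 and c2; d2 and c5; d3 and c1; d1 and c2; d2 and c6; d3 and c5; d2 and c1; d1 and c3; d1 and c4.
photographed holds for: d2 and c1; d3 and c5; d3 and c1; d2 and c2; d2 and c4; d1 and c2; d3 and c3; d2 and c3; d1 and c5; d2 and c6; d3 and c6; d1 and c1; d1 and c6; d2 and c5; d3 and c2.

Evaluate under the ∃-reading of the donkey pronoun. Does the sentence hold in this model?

"it" takes "a clue" as antecedent — a donkey pronoun bound across the clause boundary.
Weak reading: every detective d with some noticed-clue has at least one noticed-clue c such that logged(d,c) ∧ photographed(d,c).
Per detective: d1:✗  d2:✓  d3:✓
d1 has no witness among its noticed-clues.

False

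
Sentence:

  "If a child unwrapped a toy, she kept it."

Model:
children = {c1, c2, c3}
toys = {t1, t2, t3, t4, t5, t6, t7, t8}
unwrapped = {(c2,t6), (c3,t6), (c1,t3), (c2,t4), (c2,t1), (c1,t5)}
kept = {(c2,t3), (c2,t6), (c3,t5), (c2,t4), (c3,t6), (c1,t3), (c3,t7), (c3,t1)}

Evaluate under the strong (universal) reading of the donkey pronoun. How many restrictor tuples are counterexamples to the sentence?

2

"it" takes "a toy" as antecedent — a donkey pronoun bound across the clause boundary.
Strong reading: for every (c,t) with unwrapped(c,t), kept(c,t).
Restrictor pairs: (c1,t3) ✓  (c1,t5) ✗  (c2,t1) ✗  (c2,t4) ✓  (c2,t6) ✓  (c3,t6) ✓
Counterexamples (restrictor pairs failing the scope): 2.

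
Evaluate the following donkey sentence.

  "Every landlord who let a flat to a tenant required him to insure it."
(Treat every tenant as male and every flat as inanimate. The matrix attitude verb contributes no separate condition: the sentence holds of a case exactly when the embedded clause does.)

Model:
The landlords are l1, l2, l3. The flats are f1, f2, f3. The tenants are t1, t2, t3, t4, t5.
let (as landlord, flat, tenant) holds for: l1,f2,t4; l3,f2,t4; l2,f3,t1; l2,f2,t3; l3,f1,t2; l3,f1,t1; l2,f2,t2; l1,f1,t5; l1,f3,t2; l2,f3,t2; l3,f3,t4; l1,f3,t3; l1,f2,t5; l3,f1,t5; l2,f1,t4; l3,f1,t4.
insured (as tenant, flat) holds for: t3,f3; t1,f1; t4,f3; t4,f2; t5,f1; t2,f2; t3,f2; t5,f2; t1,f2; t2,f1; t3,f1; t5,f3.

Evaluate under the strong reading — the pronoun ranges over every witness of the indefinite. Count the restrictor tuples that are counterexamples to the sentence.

5

"him" takes "a tenant" as antecedent and "it" takes "a flat"; both are donkey pronouns co-varying with the restrictor.
Strong reading: for every (l,f,t) with let(l,f,t), insured(t,f).
Restrictor triples: (l1,f1,t5)→insured(t5,f1) ✓  (l1,f2,t4)→insured(t4,f2) ✓  (l1,f2,t5)→insured(t5,f2) ✓  (l1,f3,t2)→insured(t2,f3) ✗  (l1,f3,t3)→insured(t3,f3) ✓  (l2,f1,t4)→insured(t4,f1) ✗  (l2,f2,t2)→insured(t2,f2) ✓  (l2,f2,t3)→insured(t3,f2) ✓  (l2,f3,t1)→insured(t1,f3) ✗  (l2,f3,t2)→insured(t2,f3) ✗  (l3,f1,t1)→insured(t1,f1) ✓  (l3,f1,t2)→insured(t2,f1) ✓  (l3,f1,t4)→insured(t4,f1) ✗  (l3,f1,t5)→insured(t5,f1) ✓  (l3,f2,t4)→insured(t4,f2) ✓  (l3,f3,t4)→insured(t4,f3) ✓
Counterexamples (restrictor triples failing the scope): 5.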